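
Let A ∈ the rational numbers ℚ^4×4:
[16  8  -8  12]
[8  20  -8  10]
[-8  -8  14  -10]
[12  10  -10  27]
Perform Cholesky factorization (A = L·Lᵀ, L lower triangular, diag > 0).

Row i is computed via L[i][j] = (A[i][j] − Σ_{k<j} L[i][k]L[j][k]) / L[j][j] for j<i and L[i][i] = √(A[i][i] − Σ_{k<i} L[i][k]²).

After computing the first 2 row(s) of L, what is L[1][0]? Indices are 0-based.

L[1][0] = 2

Step 1: L[0][0] = √(16) = 4.
  L[1][0] = (8) / L[0][0] = 2.
Step 2: L[1][1] = √(16) = 4.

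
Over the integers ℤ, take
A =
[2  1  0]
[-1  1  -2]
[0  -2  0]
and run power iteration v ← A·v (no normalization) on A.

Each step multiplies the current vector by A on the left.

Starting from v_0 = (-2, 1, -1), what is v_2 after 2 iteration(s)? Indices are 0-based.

v_0 = (-2, 1, -1).
v_1 = A·v_0 = (-3, 5, -2).
v_2 = A·v_1 = (-1, 12, -10).

v_2 = (-1, 12, -10)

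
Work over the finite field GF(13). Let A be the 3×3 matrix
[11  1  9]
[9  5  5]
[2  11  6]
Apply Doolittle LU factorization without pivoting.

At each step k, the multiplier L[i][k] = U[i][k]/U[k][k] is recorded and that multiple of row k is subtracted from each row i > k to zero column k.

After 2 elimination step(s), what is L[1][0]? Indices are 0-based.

[col 0] pivot 11
  R1 -= 2*R0 → (0, 3, 0)  (L[1][0] := 2)
  R2 -= 12*R0 → (0, 12, 2)  (L[2][0] := 12)
[col 1] pivot 3
  R2 -= 4*R1 → (0, 0, 2)  (L[2][1] := 4)

L[1][0] = 2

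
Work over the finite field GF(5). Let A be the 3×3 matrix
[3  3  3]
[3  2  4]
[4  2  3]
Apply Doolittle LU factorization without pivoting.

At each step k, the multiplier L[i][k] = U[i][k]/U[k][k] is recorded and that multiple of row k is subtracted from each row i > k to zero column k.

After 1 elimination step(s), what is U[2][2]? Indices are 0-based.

k=0: U[0][0]=3
  eliminate (1,0): mult=1, new row 1: (0, 4, 1); set L[1][0]=1
  eliminate (2,0): mult=3, new row 2: (0, 3, 4); set L[2][0]=3

U[2][2] = 4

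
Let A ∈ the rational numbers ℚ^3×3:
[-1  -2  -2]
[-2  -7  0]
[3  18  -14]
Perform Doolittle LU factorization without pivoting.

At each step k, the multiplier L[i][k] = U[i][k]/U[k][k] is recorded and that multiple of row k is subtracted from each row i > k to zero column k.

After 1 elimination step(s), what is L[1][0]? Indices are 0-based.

L[1][0] = 2

[col 0] pivot -1
  R1 -= 2*R0 → (0, -3, 4)  (L[1][0] := 2)
  R2 -= -3*R0 → (0, 12, -20)  (L[2][0] := -3)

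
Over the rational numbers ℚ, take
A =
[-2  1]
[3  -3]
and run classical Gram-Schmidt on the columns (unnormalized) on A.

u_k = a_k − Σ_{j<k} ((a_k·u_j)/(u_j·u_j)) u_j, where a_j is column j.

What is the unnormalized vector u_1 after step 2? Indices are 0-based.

u_1 = (-9/13, -6/13)

Step 1: u_0 = a_0 = (-2, 3).
Step 2: u_1 = a_1 − (-11/13)·u_0 = (-9/13, -6/13).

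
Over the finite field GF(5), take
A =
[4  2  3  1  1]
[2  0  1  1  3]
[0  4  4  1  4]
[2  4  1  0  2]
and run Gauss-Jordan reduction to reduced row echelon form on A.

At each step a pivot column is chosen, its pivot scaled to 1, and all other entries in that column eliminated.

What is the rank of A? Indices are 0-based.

rank = 4

pivot(0,0)=4: scale R0 → (1, 3, 2, 4, 4)
  clear (1,0): R1 −= (2)R0 → (0, 4, 2, 3, 0)
  clear (3,0): R3 −= (2)R0 → (0, 3, 2, 2, 4)
pivot(1,1)=4: scale R1 → (0, 1, 3, 2, 0)
  clear (0,1): R0 −= (3)R1 → (1, 0, 3, 3, 4)
  clear (2,1): R2 −= (4)R1 → (0, 0, 2, 3, 4)
  clear (3,1): R3 −= (3)R1 → (0, 0, 3, 1, 4)
pivot(2,2)=2: scale R2 → (0, 0, 1, 4, 2)
  clear (0,2): R0 −= (3)R2 → (1, 0, 0, 1, 3)
  clear (1,2): R1 −= (3)R2 → (0, 1, 0, 0, 4)
  clear (3,2): R3 −= (3)R2 → (0, 0, 0, 4, 3)
pivot(3,3)=4: scale R3 → (0, 0, 0, 1, 2)
  clear (0,3): R0 −= (1)R3 → (1, 0, 0, 0, 1)
  clear (2,3): R2 −= (4)R3 → (0, 0, 1, 0, 4)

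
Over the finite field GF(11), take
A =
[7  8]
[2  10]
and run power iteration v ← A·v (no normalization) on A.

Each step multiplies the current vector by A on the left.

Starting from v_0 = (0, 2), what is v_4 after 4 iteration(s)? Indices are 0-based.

v_0 = (0, 2).
v_1 = A·v_0 = (5, 9).
v_2 = A·v_1 = (8, 1).
v_3 = A·v_2 = (9, 4).
v_4 = A·v_3 = (7, 3).

v_4 = (7, 3)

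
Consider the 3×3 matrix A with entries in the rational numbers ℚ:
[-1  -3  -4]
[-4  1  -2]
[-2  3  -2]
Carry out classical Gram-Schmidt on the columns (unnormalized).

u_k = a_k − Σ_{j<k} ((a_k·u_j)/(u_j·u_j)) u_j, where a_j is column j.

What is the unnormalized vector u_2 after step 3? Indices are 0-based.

u_2 = (-48/35, 216/175, -312/175)

Step 1: u_0 = a_0 = (-1, -4, -2).
Step 2: u_1 = a_1 − (-1/3)·u_0 = (-10/3, -1/3, 7/3).
Step 3: u_2 = a_2 − (16/21)·u_0 − (14/25)·u_1 = (-48/35, 216/175, -312/175).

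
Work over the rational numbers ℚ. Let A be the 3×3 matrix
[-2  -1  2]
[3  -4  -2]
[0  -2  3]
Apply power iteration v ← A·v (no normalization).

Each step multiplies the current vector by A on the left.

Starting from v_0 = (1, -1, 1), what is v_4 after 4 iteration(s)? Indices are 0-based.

v_0 = (1, -1, 1).
v_1 = A·v_0 = (1, 5, 5).
v_2 = A·v_1 = (3, -27, 5).
v_3 = A·v_2 = (31, 107, 69).
v_4 = A·v_3 = (-31, -473, -7).

v_4 = (-31, -473, -7)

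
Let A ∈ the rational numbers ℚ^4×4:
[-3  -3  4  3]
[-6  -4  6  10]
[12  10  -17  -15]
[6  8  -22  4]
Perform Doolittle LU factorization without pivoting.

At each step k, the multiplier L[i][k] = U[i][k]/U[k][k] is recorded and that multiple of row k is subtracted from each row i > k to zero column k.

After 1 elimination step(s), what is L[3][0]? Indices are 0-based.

L[3][0] = -2

[col 0] pivot -3
  R1 -= 2*R0 → (0, 2, -2, 4)  (L[1][0] := 2)
  R2 -= -4*R0 → (0, -2, -1, -3)  (L[2][0] := -4)
  R3 -= -2*R0 → (0, 2, -14, 10)  (L[3][0] := -2)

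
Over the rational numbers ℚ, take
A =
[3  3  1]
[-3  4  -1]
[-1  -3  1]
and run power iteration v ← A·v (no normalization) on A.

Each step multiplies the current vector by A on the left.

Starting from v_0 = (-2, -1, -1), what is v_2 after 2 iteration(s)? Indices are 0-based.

v_2 = (-17, 38, 5)

v_0 = (-2, -1, -1).
v_1 = A·v_0 = (-10, 3, 4).
v_2 = A·v_1 = (-17, 38, 5).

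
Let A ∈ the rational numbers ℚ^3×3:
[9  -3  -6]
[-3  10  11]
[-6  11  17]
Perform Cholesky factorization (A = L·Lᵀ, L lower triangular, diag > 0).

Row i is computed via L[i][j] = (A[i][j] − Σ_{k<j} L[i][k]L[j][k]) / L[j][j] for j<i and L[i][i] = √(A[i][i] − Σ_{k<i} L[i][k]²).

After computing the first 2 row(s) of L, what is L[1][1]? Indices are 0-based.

L[1][1] = 3

Step 1: L[0][0] = √(9) = 3.
  L[1][0] = (-3) / L[0][0] = -1.
Step 2: L[1][1] = √(9) = 3.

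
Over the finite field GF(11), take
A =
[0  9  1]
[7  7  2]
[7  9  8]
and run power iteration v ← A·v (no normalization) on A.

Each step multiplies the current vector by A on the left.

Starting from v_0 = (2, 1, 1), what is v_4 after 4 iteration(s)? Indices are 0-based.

v_0 = (2, 1, 1).
v_1 = A·v_0 = (10, 1, 9).
v_2 = A·v_1 = (7, 7, 8).
v_3 = A·v_2 = (5, 4, 0).
v_4 = A·v_3 = (3, 8, 5).

v_4 = (3, 8, 5)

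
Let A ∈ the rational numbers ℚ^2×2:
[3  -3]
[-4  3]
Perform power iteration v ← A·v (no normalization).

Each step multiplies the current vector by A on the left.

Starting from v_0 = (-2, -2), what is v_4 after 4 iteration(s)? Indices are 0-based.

v_4 = (-234, 270)

v_0 = (-2, -2).
v_1 = A·v_0 = (0, 2).
v_2 = A·v_1 = (-6, 6).
v_3 = A·v_2 = (-36, 42).
v_4 = A·v_3 = (-234, 270).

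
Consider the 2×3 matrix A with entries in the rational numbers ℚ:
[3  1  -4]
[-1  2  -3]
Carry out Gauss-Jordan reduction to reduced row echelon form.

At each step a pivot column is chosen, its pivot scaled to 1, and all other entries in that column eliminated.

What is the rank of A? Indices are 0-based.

pivot(0,0)=3: scale R0 → (1, 1/3, -4/3)
  clear (1,0): R1 −= (-1)R0 → (0, 7/3, -13/3)
pivot(1,1)=7/3: scale R1 → (0, 1, -13/7)
  clear (0,1): R0 −= (1/3)R1 → (1, 0, -5/7)

rank = 2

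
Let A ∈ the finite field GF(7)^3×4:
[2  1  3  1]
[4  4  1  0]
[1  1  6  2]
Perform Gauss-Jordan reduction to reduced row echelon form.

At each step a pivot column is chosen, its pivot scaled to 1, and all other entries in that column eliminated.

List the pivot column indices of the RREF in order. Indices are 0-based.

[1] R0 /= 2  ⇒  (1, 4, 5, 4)
     R1 -= 4·R0  ⇒  (0, 2, 2, 5)
     R2 -= 1·R0  ⇒  (0, 4, 1, 5)
[2] R1 /= 2  ⇒  (0, 1, 1, 6)
     R0 -= 4·R1  ⇒  (1, 0, 1, 1)
     R2 -= 4·R1  ⇒  (0, 0, 4, 2)
[3] R2 /= 4  ⇒  (0, 0, 1, 4)
     R0 -= 1·R2  ⇒  (1, 0, 0, 4)
     R1 -= 1·R2  ⇒  (0, 1, 0, 2)

pivot columns: 0, 1, 2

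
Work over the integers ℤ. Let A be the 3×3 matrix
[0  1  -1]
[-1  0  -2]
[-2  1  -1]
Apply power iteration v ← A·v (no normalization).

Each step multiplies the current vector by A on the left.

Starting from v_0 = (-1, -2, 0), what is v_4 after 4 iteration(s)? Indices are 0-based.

v_0 = (-1, -2, 0).
v_1 = A·v_0 = (-2, 1, 0).
v_2 = A·v_1 = (1, 2, 5).
v_3 = A·v_2 = (-3, -11, -5).
v_4 = A·v_3 = (-6, 13, 0).

v_4 = (-6, 13, 0)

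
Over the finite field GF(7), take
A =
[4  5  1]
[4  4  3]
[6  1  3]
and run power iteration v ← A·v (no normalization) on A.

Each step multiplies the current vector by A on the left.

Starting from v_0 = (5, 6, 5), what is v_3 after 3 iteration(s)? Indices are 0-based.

v_3 = (6, 5, 3)

v_0 = (5, 6, 5).
v_1 = A·v_0 = (6, 3, 2).
v_2 = A·v_1 = (6, 0, 3).
v_3 = A·v_2 = (6, 5, 3).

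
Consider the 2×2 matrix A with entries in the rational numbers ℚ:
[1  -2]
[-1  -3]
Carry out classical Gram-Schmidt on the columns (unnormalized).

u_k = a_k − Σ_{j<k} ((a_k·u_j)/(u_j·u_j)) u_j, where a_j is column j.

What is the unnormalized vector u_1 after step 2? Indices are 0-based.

u_1 = (-5/2, -5/2)

Step 1: u_0 = a_0 = (1, -1).
Step 2: u_1 = a_1 − (1/2)·u_0 = (-5/2, -5/2).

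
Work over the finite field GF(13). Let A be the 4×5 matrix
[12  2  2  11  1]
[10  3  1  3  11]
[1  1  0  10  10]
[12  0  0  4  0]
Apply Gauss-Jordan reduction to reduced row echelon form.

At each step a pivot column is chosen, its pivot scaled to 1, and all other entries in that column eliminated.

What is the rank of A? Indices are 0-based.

rank = 4

step 1: normalize row 0 (÷12) = (1, 11, 11, 2, 12)
  row 1: subtract 10×row0 = (0, 10, 8, 9, 8)
  row 2: subtract 1×row0 = (0, 3, 2, 8, 11)
  row 3: subtract 12×row0 = (0, 11, 11, 6, 12)
step 2: normalize row 1 (÷10) = (0, 1, 6, 10, 6)
  row 0: subtract 11×row1 = (1, 0, 10, 9, 11)
  row 2: subtract 3×row1 = (0, 0, 10, 4, 6)
  row 3: subtract 11×row1 = (0, 0, 10, 0, 11)
step 3: normalize row 2 (÷10) = (0, 0, 1, 3, 11)
  row 0: subtract 10×row2 = (1, 0, 0, 5, 5)
  row 1: subtract 6×row2 = (0, 1, 0, 5, 5)
  row 3: subtract 10×row2 = (0, 0, 0, 9, 5)
step 4: normalize row 3 (÷9) = (0, 0, 0, 1, 2)
  row 0: subtract 5×row3 = (1, 0, 0, 0, 8)
  row 1: subtract 5×row3 = (0, 1, 0, 0, 8)
  row 2: subtract 3×row3 = (0, 0, 1, 0, 5)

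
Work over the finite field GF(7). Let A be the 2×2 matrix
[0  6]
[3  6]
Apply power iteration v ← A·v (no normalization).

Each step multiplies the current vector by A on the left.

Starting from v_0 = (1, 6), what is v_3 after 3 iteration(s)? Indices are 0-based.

v_0 = (1, 6).
v_1 = A·v_0 = (1, 4).
v_2 = A·v_1 = (3, 6).
v_3 = A·v_2 = (1, 3).

v_3 = (1, 3)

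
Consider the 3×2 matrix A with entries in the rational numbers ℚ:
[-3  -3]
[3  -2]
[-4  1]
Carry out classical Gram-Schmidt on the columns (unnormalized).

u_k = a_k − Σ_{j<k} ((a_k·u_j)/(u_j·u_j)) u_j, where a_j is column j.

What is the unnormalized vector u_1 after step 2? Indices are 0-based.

Step 1: u_0 = a_0 = (-3, 3, -4).
Step 2: u_1 = a_1 − (-1/34)·u_0 = (-105/34, -65/34, 15/17).

u_1 = (-105/34, -65/34, 15/17)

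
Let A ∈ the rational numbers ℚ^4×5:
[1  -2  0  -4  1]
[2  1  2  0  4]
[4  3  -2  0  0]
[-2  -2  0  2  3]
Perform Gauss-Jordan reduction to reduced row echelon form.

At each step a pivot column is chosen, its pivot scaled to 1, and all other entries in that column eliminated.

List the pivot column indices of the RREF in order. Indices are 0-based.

pivot(0,0)=1: scale R0 → (1, -2, 0, -4, 1)
  clear (1,0): R1 −= (2)R0 → (0, 5, 2, 8, 2)
  clear (2,0): R2 −= (4)R0 → (0, 11, -2, 16, -4)
  clear (3,0): R3 −= (-2)R0 → (0, -6, 0, -6, 5)
pivot(1,1)=5: scale R1 → (0, 1, 2/5, 8/5, 2/5)
  clear (0,1): R0 −= (-2)R1 → (1, 0, 4/5, -4/5, 9/5)
  clear (2,1): R2 −= (11)R1 → (0, 0, -32/5, -8/5, -42/5)
  clear (3,1): R3 −= (-6)R1 → (0, 0, 12/5, 18/5, 37/5)
pivot(2,2)=-32/5: scale R2 → (0, 0, 1, 1/4, 21/16)
  clear (0,2): R0 −= (4/5)R2 → (1, 0, 0, -1, 3/4)
  clear (1,2): R1 −= (2/5)R2 → (0, 1, 0, 3/2, -1/8)
  clear (3,2): R3 −= (12/5)R2 → (0, 0, 0, 3, 17/4)
pivot(3,3)=3: scale R3 → (0, 0, 0, 1, 17/12)
  clear (0,3): R0 −= (-1)R3 → (1, 0, 0, 0, 13/6)
  clear (1,3): R1 −= (3/2)R3 → (0, 1, 0, 0, -9/4)
  clear (2,3): R2 −= (1/4)R3 → (0, 0, 1, 0, 23/24)

pivot columns: 0, 1, 2, 3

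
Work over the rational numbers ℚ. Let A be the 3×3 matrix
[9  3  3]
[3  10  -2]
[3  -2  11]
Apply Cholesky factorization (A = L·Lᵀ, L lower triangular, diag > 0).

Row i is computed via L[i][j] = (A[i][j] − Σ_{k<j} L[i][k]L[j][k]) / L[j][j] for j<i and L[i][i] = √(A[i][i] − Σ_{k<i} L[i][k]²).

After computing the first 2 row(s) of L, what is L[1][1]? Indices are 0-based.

L[1][1] = 3

Step 1: L[0][0] = √(9) = 3.
  L[1][0] = (3) / L[0][0] = 1.
Step 2: L[1][1] = √(9) = 3.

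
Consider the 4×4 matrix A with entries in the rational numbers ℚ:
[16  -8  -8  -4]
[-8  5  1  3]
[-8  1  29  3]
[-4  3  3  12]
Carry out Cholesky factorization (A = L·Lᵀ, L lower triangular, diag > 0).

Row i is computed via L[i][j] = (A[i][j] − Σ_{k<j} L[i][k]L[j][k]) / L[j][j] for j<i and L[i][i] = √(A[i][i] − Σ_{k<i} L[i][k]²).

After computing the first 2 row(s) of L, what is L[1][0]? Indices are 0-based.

L[1][0] = -2

Step 1: L[0][0] = √(16) = 4.
  L[1][0] = (-8) / L[0][0] = -2.
Step 2: L[1][1] = √(1) = 1.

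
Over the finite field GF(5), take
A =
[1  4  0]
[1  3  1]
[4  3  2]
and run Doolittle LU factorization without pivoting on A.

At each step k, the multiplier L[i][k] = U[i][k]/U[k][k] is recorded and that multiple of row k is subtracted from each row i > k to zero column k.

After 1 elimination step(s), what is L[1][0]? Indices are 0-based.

k=0: U[0][0]=1
  eliminate (1,0): mult=1, new row 1: (0, 4, 1); set L[1][0]=1
  eliminate (2,0): mult=4, new row 2: (0, 2, 2); set L[2][0]=4

L[1][0] = 1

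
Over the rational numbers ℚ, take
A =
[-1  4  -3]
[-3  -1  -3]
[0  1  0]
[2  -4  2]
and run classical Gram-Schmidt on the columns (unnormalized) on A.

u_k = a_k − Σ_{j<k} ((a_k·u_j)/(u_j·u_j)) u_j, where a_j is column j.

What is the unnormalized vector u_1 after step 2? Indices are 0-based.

Step 1: u_0 = a_0 = (-1, -3, 0, 2).
Step 2: u_1 = a_1 − (-9/14)·u_0 = (47/14, -41/14, 1, -19/7).

u_1 = (47/14, -41/14, 1, -19/7)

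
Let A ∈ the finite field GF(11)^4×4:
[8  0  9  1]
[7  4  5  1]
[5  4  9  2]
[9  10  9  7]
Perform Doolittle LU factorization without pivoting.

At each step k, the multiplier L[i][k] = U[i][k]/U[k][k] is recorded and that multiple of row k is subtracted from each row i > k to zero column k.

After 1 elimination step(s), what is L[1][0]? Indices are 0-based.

L[1][0] = 5

k=0: U[0][0]=8
  eliminate (1,0): mult=5, new row 1: (0, 4, 4, 7); set L[1][0]=5
  eliminate (2,0): mult=2, new row 2: (0, 4, 2, 0); set L[2][0]=2
  eliminate (3,0): mult=8, new row 3: (0, 10, 3, 10); set L[3][0]=8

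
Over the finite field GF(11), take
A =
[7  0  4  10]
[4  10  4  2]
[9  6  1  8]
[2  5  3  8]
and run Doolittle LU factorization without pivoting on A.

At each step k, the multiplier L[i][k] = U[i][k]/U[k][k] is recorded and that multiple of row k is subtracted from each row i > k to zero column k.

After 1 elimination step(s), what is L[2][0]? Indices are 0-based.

Step 1: pivot at (0,0) is 7.
  row1 ← row1 − (10)·row0  ⇒  L[1][0]=10, U row1=(0, 10, 8, 1)
  row2 ← row2 − (6)·row0  ⇒  L[2][0]=6, U row2=(0, 6, 10, 3)
  row3 ← row3 − (5)·row0  ⇒  L[3][0]=5, U row3=(0, 5, 5, 2)

L[2][0] = 6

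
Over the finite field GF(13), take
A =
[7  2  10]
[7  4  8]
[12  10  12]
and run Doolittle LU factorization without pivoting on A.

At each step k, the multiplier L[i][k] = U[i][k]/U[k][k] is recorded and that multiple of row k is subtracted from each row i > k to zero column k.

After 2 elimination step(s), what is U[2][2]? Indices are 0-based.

k=0: U[0][0]=7
  eliminate (1,0): mult=1, new row 1: (0, 2, 11); set L[1][0]=1
  eliminate (2,0): mult=11, new row 2: (0, 1, 6); set L[2][0]=11
k=1: U[1][1]=2
  eliminate (2,1): mult=7, new row 2: (0, 0, 7); set L[2][1]=7

U[2][2] = 7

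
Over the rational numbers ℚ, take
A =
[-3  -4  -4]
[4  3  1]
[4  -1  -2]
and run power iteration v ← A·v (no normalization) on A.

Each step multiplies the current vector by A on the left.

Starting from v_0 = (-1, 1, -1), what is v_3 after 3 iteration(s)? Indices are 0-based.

v_3 = (-125, 73, 1)

v_0 = (-1, 1, -1).
v_1 = A·v_0 = (3, -2, -3).
v_2 = A·v_1 = (11, 3, 20).
v_3 = A·v_2 = (-125, 73, 1).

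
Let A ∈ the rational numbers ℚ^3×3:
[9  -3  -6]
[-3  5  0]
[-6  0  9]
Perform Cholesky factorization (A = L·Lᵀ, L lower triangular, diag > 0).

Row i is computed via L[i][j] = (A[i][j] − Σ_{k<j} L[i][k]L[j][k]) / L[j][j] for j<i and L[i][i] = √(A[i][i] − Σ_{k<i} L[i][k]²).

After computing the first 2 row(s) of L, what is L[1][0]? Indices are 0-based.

L[1][0] = -1

Step 1: L[0][0] = √(9) = 3.
  L[1][0] = (-3) / L[0][0] = -1.
Step 2: L[1][1] = √(4) = 2.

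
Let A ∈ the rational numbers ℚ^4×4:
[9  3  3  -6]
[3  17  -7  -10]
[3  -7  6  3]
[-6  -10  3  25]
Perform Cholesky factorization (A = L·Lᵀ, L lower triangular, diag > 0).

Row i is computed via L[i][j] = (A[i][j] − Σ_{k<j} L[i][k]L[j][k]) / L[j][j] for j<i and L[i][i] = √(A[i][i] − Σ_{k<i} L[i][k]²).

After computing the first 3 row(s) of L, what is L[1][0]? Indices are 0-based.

Step 1: L[0][0] = √(9) = 3.
  L[1][0] = (3) / L[0][0] = 1.
Step 2: L[1][1] = √(16) = 4.
  L[2][0] = (3) / L[0][0] = 1.
  L[2][1] = (-8) / L[1][1] = -2.
Step 3: L[2][2] = √(1) = 1.

L[1][0] = 1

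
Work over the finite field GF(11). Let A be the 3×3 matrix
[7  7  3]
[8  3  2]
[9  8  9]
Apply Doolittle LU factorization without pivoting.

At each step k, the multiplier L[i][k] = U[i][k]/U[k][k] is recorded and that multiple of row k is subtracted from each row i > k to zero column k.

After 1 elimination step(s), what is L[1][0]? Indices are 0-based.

k=0: U[0][0]=7
  eliminate (1,0): mult=9, new row 1: (0, 6, 8); set L[1][0]=9
  eliminate (2,0): mult=6, new row 2: (0, 10, 2); set L[2][0]=6

L[1][0] = 9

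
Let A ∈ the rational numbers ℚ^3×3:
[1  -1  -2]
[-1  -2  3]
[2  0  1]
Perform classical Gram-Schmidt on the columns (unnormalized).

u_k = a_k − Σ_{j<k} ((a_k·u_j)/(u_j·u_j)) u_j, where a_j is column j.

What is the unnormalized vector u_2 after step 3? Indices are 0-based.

Step 1: u_0 = a_0 = (1, -1, 2).
Step 2: u_1 = a_1 − (1/6)·u_0 = (-7/6, -11/6, -1/3).
Step 3: u_2 = a_2 − (-1/2)·u_0 − (-21/29)·u_1 = (-68/29, 34/29, 51/29).

u_2 = (-68/29, 34/29, 51/29)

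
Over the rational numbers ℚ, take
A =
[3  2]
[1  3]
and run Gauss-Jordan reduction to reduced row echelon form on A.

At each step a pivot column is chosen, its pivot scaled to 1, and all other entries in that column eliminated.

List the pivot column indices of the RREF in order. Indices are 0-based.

pivot columns: 0, 1

[1] R0 /= 3  ⇒  (1, 2/3)
     R1 -= 1·R0  ⇒  (0, 7/3)
[2] R1 /= 7/3  ⇒  (0, 1)
     R0 -= 2/3·R1  ⇒  (1, 0)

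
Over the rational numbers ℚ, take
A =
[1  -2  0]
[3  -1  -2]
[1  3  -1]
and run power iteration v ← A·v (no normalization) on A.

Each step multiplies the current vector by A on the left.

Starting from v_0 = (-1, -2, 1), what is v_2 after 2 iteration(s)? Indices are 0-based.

v_2 = (9, 28, 2)

v_0 = (-1, -2, 1).
v_1 = A·v_0 = (3, -3, -8).
v_2 = A·v_1 = (9, 28, 2).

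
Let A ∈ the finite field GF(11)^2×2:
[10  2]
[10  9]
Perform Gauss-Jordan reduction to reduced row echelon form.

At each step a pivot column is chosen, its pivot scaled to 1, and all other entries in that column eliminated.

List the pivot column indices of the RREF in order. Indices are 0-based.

[1] R0 /= 10  ⇒  (1, 9)
     R1 -= 10·R0  ⇒  (0, 7)
[2] R1 /= 7  ⇒  (0, 1)
     R0 -= 9·R1  ⇒  (1, 0)

pivot columns: 0, 1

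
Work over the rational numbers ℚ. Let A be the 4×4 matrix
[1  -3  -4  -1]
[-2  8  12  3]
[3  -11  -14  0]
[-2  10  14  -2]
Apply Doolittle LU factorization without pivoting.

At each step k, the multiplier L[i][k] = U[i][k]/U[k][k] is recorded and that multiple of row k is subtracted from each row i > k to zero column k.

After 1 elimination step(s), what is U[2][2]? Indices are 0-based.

[col 0] pivot 1
  R1 -= -2*R0 → (0, 2, 4, 1)  (L[1][0] := -2)
  R2 -= 3*R0 → (0, -2, -2, 3)  (L[2][0] := 3)
  R3 -= -2*R0 → (0, 4, 6, -4)  (L[3][0] := -2)

U[2][2] = -2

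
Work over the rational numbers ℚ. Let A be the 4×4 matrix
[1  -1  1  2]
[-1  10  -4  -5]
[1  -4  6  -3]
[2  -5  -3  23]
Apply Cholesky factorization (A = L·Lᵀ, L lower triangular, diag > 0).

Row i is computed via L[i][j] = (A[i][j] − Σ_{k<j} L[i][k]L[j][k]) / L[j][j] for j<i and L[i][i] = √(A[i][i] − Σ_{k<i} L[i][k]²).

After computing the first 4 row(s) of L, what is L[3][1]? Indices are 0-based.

Step 1: L[0][0] = √(1) = 1.
  L[1][0] = (-1) / L[0][0] = -1.
Step 2: L[1][1] = √(9) = 3.
  L[2][0] = (1) / L[0][0] = 1.
  L[2][1] = (-3) / L[1][1] = -1.
Step 3: L[2][2] = √(4) = 2.
  L[3][0] = (2) / L[0][0] = 2.
  L[3][1] = (-3) / L[1][1] = -1.
  L[3][2] = (-6) / L[2][2] = -3.
Step 4: L[3][3] = √(9) = 3.

L[3][1] = -1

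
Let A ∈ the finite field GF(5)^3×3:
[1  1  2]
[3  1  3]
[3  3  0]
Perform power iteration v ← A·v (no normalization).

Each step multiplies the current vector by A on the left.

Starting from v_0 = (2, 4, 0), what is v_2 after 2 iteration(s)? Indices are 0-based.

v_0 = (2, 4, 0).
v_1 = A·v_0 = (1, 0, 3).
v_2 = A·v_1 = (2, 2, 3).

v_2 = (2, 2, 3)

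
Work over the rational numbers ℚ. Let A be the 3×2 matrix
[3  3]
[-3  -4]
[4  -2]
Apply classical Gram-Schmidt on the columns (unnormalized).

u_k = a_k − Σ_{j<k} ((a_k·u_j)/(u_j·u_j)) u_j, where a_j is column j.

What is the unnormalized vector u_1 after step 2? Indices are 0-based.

Step 1: u_0 = a_0 = (3, -3, 4).
Step 2: u_1 = a_1 − (13/34)·u_0 = (63/34, -97/34, -60/17).

u_1 = (63/34, -97/34, -60/17)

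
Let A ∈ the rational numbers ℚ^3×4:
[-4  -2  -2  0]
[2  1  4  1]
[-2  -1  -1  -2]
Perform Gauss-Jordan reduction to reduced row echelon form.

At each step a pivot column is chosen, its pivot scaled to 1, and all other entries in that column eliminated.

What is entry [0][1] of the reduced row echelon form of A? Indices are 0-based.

pivot(0,0)=-4: scale R0 → (1, 1/2, 1/2, 0)
  clear (1,0): R1 −= (2)R0 → (0, 0, 3, 1)
  clear (2,0): R2 −= (-2)R0 → (0, 0, 0, -2)
col 1: no nonzero at/below row 1; advance.
pivot(1,2)=3: scale R1 → (0, 0, 1, 1/3)
  clear (0,2): R0 −= (1/2)R1 → (1, 1/2, 0, -1/6)
pivot(2,3)=-2: scale R2 → (0, 0, 0, 1)
  clear (0,3): R0 −= (-1/6)R2 → (1, 1/2, 0, 0)
  clear (1,3): R1 −= (1/3)R2 → (0, 0, 1, 0)

M[0][1] = 1/2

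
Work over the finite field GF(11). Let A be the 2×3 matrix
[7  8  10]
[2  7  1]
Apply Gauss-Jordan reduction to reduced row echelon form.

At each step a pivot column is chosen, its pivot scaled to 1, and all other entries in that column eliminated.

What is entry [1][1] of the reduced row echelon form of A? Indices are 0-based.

M[1][1] = 0

step 1: normalize row 0 (÷7) = (1, 9, 3)
  row 1: subtract 2×row0 = (0, 0, 6)
skip col 1 (zero from row 1)
step 2: normalize row 1 (÷6) = (0, 0, 1)
  row 0: subtract 3×row1 = (1, 9, 0)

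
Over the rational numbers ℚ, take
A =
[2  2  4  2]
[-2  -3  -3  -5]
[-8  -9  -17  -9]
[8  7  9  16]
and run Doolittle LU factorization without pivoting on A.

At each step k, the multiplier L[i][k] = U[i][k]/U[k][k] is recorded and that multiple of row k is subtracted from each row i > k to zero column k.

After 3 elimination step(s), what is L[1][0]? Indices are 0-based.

[col 0] pivot 2
  R1 -= -1*R0 → (0, -1, 1, -3)  (L[1][0] := -1)
  R2 -= -4*R0 → (0, -1, -1, -1)  (L[2][0] := -4)
  R3 -= 4*R0 → (0, -1, -7, 8)  (L[3][0] := 4)
[col 1] pivot -1
  R2 -= 1*R1 → (0, 0, -2, 2)  (L[2][1] := 1)
  R3 -= 1*R1 → (0, 0, -8, 11)  (L[3][1] := 1)
[col 2] pivot -2
  R3 -= 4*R2 → (0, 0, 0, 3)  (L[3][2] := 4)

L[1][0] = -1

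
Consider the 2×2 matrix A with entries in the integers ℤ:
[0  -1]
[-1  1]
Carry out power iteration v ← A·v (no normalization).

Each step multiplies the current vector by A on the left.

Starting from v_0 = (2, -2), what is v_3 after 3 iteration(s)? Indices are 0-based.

v_0 = (2, -2).
v_1 = A·v_0 = (2, -4).
v_2 = A·v_1 = (4, -6).
v_3 = A·v_2 = (6, -10).

v_3 = (6, -10)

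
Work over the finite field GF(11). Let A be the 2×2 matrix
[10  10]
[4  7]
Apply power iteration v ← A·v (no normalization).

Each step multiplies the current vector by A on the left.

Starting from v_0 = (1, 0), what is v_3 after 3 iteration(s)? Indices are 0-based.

v_0 = (1, 0).
v_1 = A·v_0 = (10, 4).
v_2 = A·v_1 = (8, 2).
v_3 = A·v_2 = (1, 2).

v_3 = (1, 2)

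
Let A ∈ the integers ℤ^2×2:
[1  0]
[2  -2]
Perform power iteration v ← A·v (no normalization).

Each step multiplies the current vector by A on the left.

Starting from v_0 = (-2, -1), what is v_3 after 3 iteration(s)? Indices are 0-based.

v_3 = (-2, -4)

v_0 = (-2, -1).
v_1 = A·v_0 = (-2, -2).
v_2 = A·v_1 = (-2, 0).
v_3 = A·v_2 = (-2, -4).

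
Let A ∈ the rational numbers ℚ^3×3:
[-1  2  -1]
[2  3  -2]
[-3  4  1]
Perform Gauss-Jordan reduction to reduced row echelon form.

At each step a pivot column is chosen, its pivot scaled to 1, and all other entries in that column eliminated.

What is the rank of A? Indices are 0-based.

pivot(0,0)=-1: scale R0 → (1, -2, 1)
  clear (1,0): R1 −= (2)R0 → (0, 7, -4)
  clear (2,0): R2 −= (-3)R0 → (0, -2, 4)
pivot(1,1)=7: scale R1 → (0, 1, -4/7)
  clear (0,1): R0 −= (-2)R1 → (1, 0, -1/7)
  clear (2,1): R2 −= (-2)R1 → (0, 0, 20/7)
pivot(2,2)=20/7: scale R2 → (0, 0, 1)
  clear (0,2): R0 −= (-1/7)R2 → (1, 0, 0)
  clear (1,2): R1 −= (-4/7)R2 → (0, 1, 0)

rank = 3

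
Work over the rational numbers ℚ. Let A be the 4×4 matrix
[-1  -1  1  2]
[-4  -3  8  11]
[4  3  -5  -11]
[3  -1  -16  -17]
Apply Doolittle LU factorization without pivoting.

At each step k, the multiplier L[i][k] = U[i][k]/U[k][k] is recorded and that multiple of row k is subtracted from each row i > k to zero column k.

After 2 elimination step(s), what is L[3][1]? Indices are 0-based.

[col 0] pivot -1
  R1 -= 4*R0 → (0, 1, 4, 3)  (L[1][0] := 4)
  R2 -= -4*R0 → (0, -1, -1, -3)  (L[2][0] := -4)
  R3 -= -3*R0 → (0, -4, -13, -11)  (L[3][0] := -3)
[col 1] pivot 1
  R2 -= -1*R1 → (0, 0, 3, 0)  (L[2][1] := -1)
  R3 -= -4*R1 → (0, 0, 3, 1)  (L[3][1] := -4)

L[3][1] = -4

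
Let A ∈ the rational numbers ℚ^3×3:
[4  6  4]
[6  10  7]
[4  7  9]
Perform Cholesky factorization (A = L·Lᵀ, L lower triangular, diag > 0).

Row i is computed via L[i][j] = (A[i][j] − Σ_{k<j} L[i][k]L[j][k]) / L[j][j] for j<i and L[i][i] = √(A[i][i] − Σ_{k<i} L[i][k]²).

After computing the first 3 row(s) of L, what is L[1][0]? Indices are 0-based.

L[1][0] = 3

Step 1: L[0][0] = √(4) = 2.
  L[1][0] = (6) / L[0][0] = 3.
Step 2: L[1][1] = √(1) = 1.
  L[2][0] = (4) / L[0][0] = 2.
  L[2][1] = (1) / L[1][1] = 1.
Step 3: L[2][2] = √(4) = 2.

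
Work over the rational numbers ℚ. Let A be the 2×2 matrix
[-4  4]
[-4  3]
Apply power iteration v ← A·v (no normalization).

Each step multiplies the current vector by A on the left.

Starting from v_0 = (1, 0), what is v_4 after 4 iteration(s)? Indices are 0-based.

v_0 = (1, 0).
v_1 = A·v_0 = (-4, -4).
v_2 = A·v_1 = (0, 4).
v_3 = A·v_2 = (16, 12).
v_4 = A·v_3 = (-16, -28).

v_4 = (-16, -28)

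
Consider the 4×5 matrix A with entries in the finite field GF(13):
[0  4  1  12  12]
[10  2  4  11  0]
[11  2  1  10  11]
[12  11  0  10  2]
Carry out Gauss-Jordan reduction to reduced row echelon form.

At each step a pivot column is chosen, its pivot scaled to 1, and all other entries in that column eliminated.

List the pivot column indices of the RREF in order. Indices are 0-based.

pivot(0,0): swap R0↔R1
pivot(0,0)=10: scale R0 → (1, 8, 3, 5, 0)
  clear (2,0): R2 −= (11)R0 → (0, 5, 7, 7, 11)
  clear (3,0): R3 −= (12)R0 → (0, 6, 3, 2, 2)
pivot(1,1)=4: scale R1 → (0, 1, 10, 3, 3)
  clear (0,1): R0 −= (8)R1 → (1, 0, 1, 7, 2)
  clear (2,1): R2 −= (5)R1 → (0, 0, 9, 5, 9)
  clear (3,1): R3 −= (6)R1 → (0, 0, 8, 10, 10)
pivot(2,2)=9: scale R2 → (0, 0, 1, 2, 1)
  clear (0,2): R0 −= (1)R2 → (1, 0, 0, 5, 1)
  clear (1,2): R1 −= (10)R2 → (0, 1, 0, 9, 6)
  clear (3,2): R3 −= (8)R2 → (0, 0, 0, 7, 2)
pivot(3,3)=7: scale R3 → (0, 0, 0, 1, 4)
  clear (0,3): R0 −= (5)R3 → (1, 0, 0, 0, 7)
  clear (1,3): R1 −= (9)R3 → (0, 1, 0, 0, 9)
  clear (2,3): R2 −= (2)R3 → (0, 0, 1, 0, 6)

pivot columns: 0, 1, 2, 3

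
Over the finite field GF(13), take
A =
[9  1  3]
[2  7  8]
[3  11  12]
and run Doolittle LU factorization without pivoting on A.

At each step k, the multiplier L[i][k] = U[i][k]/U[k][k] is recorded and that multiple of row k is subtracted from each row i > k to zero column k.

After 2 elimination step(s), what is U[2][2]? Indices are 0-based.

U[2][2] = 5

[col 0] pivot 9
  R1 -= 6*R0 → (0, 1, 3)  (L[1][0] := 6)
  R2 -= 9*R0 → (0, 2, 11)  (L[2][0] := 9)
[col 1] pivot 1
  R2 -= 2*R1 → (0, 0, 5)  (L[2][1] := 2)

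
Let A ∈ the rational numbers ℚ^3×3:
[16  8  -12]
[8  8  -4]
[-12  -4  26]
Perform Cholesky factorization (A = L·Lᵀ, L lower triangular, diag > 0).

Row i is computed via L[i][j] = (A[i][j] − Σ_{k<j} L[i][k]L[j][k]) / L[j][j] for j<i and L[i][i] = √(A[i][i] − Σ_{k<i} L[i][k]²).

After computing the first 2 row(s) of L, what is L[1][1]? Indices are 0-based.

L[1][1] = 2

Step 1: L[0][0] = √(16) = 4.
  L[1][0] = (8) / L[0][0] = 2.
Step 2: L[1][1] = √(4) = 2.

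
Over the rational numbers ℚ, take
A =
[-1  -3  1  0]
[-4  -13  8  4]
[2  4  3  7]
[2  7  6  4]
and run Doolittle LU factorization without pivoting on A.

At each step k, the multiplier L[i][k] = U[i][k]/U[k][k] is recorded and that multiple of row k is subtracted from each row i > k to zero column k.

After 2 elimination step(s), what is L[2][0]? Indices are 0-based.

Step 1: pivot at (0,0) is -1.
  row1 ← row1 − (4)·row0  ⇒  L[1][0]=4, U row1=(0, -1, 4, 4)
  row2 ← row2 − (-2)·row0  ⇒  L[2][0]=-2, U row2=(0, -2, 5, 7)
  row3 ← row3 − (-2)·row0  ⇒  L[3][0]=-2, U row3=(0, 1, 8, 4)
Step 2: pivot at (1,1) is -1.
  row2 ← row2 − (2)·row1  ⇒  L[2][1]=2, U row2=(0, 0, -3, -1)
  row3 ← row3 − (-1)·row1  ⇒  L[3][1]=-1, U row3=(0, 0, 12, 8)

L[2][0] = -2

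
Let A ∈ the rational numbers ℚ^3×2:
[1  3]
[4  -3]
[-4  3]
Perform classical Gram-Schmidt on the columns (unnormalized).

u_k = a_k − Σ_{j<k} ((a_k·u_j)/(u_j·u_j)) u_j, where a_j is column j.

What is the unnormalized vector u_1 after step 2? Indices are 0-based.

u_1 = (40/11, -5/11, 5/11)

Step 1: u_0 = a_0 = (1, 4, -4).
Step 2: u_1 = a_1 − (-7/11)·u_0 = (40/11, -5/11, 5/11).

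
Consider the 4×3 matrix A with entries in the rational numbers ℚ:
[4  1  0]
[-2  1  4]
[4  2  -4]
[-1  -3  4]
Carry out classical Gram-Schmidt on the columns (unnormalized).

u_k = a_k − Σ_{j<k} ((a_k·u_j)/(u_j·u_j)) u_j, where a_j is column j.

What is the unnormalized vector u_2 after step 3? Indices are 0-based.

Step 1: u_0 = a_0 = (4, -2, 4, -1).
Step 2: u_1 = a_1 − (13/37)·u_0 = (-15/37, 63/37, 22/37, -98/37).
Step 3: u_2 = a_2 − (-28/37)·u_0 − (-114/193)·u_1 = (538/193, 674/193, -120/193, 324/193).

u_2 = (538/193, 674/193, -120/193, 324/193)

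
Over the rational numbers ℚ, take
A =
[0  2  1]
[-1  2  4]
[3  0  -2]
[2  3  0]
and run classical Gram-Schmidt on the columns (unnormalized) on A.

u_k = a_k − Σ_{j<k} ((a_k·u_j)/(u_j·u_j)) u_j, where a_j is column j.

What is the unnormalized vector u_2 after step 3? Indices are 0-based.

Step 1: u_0 = a_0 = (0, -1, 3, 2).
Step 2: u_1 = a_1 − (2/7)·u_0 = (2, 16/7, -6/7, 17/7).
Step 3: u_2 = a_2 − (-5/7)·u_0 − (30/37)·u_1 = (-23/37, 53/37, 31/37, -20/37).

u_2 = (-23/37, 53/37, 31/37, -20/37)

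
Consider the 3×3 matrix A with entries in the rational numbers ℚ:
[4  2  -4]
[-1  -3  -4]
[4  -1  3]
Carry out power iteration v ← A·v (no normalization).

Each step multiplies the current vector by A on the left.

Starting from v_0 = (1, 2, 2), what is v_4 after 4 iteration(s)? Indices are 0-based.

v_4 = (-1202, 1353, -1811)

v_0 = (1, 2, 2).
v_1 = A·v_0 = (0, -15, 8).
v_2 = A·v_1 = (-62, 13, 39).
v_3 = A·v_2 = (-378, -133, -144).
v_4 = A·v_3 = (-1202, 1353, -1811).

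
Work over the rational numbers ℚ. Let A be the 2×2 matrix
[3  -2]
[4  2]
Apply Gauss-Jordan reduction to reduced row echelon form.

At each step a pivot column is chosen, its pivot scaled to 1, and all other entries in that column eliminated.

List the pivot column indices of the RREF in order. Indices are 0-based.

pivot(0,0)=3: scale R0 → (1, -2/3)
  clear (1,0): R1 −= (4)R0 → (0, 14/3)
pivot(1,1)=14/3: scale R1 → (0, 1)
  clear (0,1): R0 −= (-2/3)R1 → (1, 0)

pivot columns: 0, 1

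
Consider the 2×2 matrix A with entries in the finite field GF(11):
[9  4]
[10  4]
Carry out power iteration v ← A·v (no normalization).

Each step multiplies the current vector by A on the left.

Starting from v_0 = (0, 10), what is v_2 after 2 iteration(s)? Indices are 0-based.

v_2 = (3, 10)

v_0 = (0, 10).
v_1 = A·v_0 = (7, 7).
v_2 = A·v_1 = (3, 10).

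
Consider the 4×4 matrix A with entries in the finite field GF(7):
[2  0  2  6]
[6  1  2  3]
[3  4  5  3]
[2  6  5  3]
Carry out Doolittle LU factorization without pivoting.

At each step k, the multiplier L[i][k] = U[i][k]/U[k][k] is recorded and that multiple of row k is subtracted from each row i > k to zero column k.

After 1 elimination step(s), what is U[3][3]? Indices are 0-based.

[col 0] pivot 2
  R1 -= 3*R0 → (0, 1, 3, 6)  (L[1][0] := 3)
  R2 -= 5*R0 → (0, 4, 2, 1)  (L[2][0] := 5)
  R3 -= 1*R0 → (0, 6, 3, 4)  (L[3][0] := 1)

U[3][3] = 4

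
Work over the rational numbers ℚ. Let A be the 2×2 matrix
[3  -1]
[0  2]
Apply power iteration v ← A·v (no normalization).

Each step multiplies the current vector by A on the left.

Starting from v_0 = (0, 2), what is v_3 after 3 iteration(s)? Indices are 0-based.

v_0 = (0, 2).
v_1 = A·v_0 = (-2, 4).
v_2 = A·v_1 = (-10, 8).
v_3 = A·v_2 = (-38, 16).

v_3 = (-38, 16)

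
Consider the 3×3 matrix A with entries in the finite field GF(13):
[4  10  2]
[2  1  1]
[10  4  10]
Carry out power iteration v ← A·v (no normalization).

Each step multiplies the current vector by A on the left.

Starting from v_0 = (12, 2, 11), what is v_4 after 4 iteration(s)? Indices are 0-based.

v_4 = (5, 10, 9)

v_0 = (12, 2, 11).
v_1 = A·v_0 = (12, 11, 4).
v_2 = A·v_1 = (10, 0, 9).
v_3 = A·v_2 = (6, 3, 8).
v_4 = A·v_3 = (5, 10, 9).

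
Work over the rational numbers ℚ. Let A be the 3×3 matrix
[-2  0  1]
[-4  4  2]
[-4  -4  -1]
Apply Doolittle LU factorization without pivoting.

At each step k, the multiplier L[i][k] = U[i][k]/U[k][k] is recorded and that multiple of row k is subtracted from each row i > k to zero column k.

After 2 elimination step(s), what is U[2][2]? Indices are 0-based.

U[2][2] = -3

k=0: U[0][0]=-2
  eliminate (1,0): mult=2, new row 1: (0, 4, 0); set L[1][0]=2
  eliminate (2,0): mult=2, new row 2: (0, -4, -3); set L[2][0]=2
k=1: U[1][1]=4
  eliminate (2,1): mult=-1, new row 2: (0, 0, -3); set L[2][1]=-1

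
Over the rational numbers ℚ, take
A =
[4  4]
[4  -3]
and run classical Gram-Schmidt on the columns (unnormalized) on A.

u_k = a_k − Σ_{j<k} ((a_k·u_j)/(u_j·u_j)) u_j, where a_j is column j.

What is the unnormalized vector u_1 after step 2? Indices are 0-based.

Step 1: u_0 = a_0 = (4, 4).
Step 2: u_1 = a_1 − (1/8)·u_0 = (7/2, -7/2).

u_1 = (7/2, -7/2)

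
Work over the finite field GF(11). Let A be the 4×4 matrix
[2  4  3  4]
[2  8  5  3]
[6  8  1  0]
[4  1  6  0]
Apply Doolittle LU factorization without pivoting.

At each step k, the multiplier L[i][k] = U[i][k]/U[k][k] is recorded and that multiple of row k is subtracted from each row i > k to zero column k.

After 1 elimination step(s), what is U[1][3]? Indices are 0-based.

Step 1: pivot at (0,0) is 2.
  row1 ← row1 − (1)·row0  ⇒  L[1][0]=1, U row1=(0, 4, 2, 10)
  row2 ← row2 − (3)·row0  ⇒  L[2][0]=3, U row2=(0, 7, 3, 10)
  row3 ← row3 − (2)·row0  ⇒  L[3][0]=2, U row3=(0, 4, 0, 3)

U[1][3] = 10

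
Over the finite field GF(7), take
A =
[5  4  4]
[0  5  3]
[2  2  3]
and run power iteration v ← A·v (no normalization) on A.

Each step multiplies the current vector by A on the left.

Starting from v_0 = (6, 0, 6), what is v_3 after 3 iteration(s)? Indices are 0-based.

v_3 = (4, 6, 5)

v_0 = (6, 0, 6).
v_1 = A·v_0 = (5, 4, 2).
v_2 = A·v_1 = (0, 5, 3).
v_3 = A·v_2 = (4, 6, 5).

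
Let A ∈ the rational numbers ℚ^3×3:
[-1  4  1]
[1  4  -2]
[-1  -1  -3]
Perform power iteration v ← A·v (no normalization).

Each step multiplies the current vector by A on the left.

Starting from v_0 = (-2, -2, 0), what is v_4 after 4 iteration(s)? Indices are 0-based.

v_4 = (-762, -1342, 220)

v_0 = (-2, -2, 0).
v_1 = A·v_0 = (-6, -10, 4).
v_2 = A·v_1 = (-30, -54, 4).
v_3 = A·v_2 = (-182, -254, 72).
v_4 = A·v_3 = (-762, -1342, 220).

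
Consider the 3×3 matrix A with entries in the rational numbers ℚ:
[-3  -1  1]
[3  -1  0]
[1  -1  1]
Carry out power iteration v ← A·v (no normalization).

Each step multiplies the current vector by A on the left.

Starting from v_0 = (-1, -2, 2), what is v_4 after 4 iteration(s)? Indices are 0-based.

v_0 = (-1, -2, 2).
v_1 = A·v_0 = (7, -1, 3).
v_2 = A·v_1 = (-17, 22, 11).
v_3 = A·v_2 = (40, -73, -28).
v_4 = A·v_3 = (-75, 193, 85).

v_4 = (-75, 193, 85)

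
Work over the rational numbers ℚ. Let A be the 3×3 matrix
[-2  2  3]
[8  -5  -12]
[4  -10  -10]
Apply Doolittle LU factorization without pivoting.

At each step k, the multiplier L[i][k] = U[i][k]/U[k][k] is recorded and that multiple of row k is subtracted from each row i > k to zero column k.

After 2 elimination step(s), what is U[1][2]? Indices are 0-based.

[col 0] pivot -2
  R1 -= -4*R0 → (0, 3, 0)  (L[1][0] := -4)
  R2 -= -2*R0 → (0, -6, -4)  (L[2][0] := -2)
[col 1] pivot 3
  R2 -= -2*R1 → (0, 0, -4)  (L[2][1] := -2)

U[1][2] = 0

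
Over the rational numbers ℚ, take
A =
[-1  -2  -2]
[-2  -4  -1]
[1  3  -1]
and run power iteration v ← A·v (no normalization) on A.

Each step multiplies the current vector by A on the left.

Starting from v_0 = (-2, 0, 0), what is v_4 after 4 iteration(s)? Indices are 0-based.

v_4 = (6, -216, 290)

v_0 = (-2, 0, 0).
v_1 = A·v_0 = (2, 4, -2).
v_2 = A·v_1 = (-6, -18, 16).
v_3 = A·v_2 = (10, 68, -76).
v_4 = A·v_3 = (6, -216, 290).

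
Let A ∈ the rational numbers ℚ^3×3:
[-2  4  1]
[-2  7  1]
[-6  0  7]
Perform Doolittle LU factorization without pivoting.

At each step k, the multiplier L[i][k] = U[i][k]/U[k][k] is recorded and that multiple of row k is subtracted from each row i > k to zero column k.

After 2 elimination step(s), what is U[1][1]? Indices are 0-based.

U[1][1] = 3

Step 1: pivot at (0,0) is -2.
  row1 ← row1 − (1)·row0  ⇒  L[1][0]=1, U row1=(0, 3, 0)
  row2 ← row2 − (3)·row0  ⇒  L[2][0]=3, U row2=(0, -12, 4)
Step 2: pivot at (1,1) is 3.
  row2 ← row2 − (-4)·row1  ⇒  L[2][1]=-4, U row2=(0, 0, 4)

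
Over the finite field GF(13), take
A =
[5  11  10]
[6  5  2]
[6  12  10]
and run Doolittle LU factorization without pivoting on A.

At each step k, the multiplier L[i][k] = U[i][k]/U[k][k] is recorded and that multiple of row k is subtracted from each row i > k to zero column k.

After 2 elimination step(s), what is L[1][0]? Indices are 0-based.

L[1][0] = 9

k=0: U[0][0]=5
  eliminate (1,0): mult=9, new row 1: (0, 10, 3); set L[1][0]=9
  eliminate (2,0): mult=9, new row 2: (0, 4, 11); set L[2][0]=9
k=1: U[1][1]=10
  eliminate (2,1): mult=3, new row 2: (0, 0, 2); set L[2][1]=3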